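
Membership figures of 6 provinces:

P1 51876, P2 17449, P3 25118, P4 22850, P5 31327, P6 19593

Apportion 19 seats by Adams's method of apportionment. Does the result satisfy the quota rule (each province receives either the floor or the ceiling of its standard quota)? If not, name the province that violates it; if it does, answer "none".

Standard quotas: P1 5.859, P2 1.971, P3 2.837, P4 2.581, P5 3.538, P6 2.213.
Adams allocation: P1 5, P2 2, P3 3, P4 3, P5 4, P6 2.
Every allocation lies between the lower and upper quota.

none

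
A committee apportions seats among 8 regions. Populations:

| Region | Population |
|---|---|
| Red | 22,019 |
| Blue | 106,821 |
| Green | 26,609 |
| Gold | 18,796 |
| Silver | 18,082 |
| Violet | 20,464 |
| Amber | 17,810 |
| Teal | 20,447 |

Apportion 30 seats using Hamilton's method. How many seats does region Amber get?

Standard divisor: 251048 ÷ 30 ≈ 8368.267.
Standard quotas: Red 2.6312, Blue 12.7650, Green 3.1798, Gold 2.2461, Silver 2.1608, Violet 2.4454, Amber 2.1283, Teal 2.4434.
Lower quotas: Red 2, Blue 12, Green 3, Gold 2, Silver 2, Violet 2, Amber 2, Teal 2 (sum 27, leaving 3 seats).
Remainders in descending order: Blue 0.7650, Red 0.6312, Violet 0.4454, Teal 0.4434, Gold 0.2461, Green 0.1798, Silver 0.1608, Amber 0.1283.
Largest remainders: Blue, Red, Violet receive the extra seats.
Amber receives 2.

2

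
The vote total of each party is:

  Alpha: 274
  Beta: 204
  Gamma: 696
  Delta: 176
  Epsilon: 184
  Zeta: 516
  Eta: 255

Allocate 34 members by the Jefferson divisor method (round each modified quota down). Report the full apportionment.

Standard divisor 2305/34 ≈ 67.794; standard quotas: Alpha 4.042, Beta 3.009, Gamma 10.266, Delta 2.596, Epsilon 2.714, Zeta 7.611, Eta 3.761.
Rounding down gives 4, 3, 10, 2, 2, 7, 3 = 31 seats, so the divisor must be adjusted.
With modified divisor 62: modified quotas Alpha 4.419, Beta 3.290, Gamma 11.226, Delta 2.839, Epsilon 2.968, Zeta 8.323, Eta 4.113.
Rounding down: Alpha 4, Beta 3, Gamma 11, Delta 2, Epsilon 2, Zeta 8, Eta 4 (total 34).

Alpha 4; Beta 3; Gamma 11; Delta 2; Epsilon 2; Zeta 8; Eta 4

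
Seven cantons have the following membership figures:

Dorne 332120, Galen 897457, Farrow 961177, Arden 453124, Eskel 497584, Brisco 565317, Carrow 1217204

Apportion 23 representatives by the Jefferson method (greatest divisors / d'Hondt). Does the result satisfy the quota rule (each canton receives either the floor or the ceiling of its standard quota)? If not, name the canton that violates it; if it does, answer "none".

none

Standard quotas: Dorne 1.551, Galen 4.192, Farrow 4.490, Arden 2.117, Eskel 2.324, Brisco 2.641, Carrow 5.686.
Jefferson allocation: Dorne 1, Galen 4, Farrow 5, Arden 2, Eskel 2, Brisco 3, Carrow 6.
Every allocation lies between the lower and upper quota.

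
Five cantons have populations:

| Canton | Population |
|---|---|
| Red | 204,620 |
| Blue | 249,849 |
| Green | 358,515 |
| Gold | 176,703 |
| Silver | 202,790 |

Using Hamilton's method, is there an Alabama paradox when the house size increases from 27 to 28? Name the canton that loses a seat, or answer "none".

none

At 27 seats: Red 5, Blue 6, Green 8, Gold 4, Silver 4.
At 28 seats: Red 5, Blue 6, Green 8, Gold 4, Silver 5.
No canton's allocation decreased.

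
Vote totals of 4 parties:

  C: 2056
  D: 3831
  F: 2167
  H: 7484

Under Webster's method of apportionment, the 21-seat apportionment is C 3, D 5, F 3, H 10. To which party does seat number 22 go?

H

Priority for the next seat is population ÷ (current seats + 0.5).
Priorities: C 587.429, D 696.545, F 619.143, H 712.762.
Highest priority: H.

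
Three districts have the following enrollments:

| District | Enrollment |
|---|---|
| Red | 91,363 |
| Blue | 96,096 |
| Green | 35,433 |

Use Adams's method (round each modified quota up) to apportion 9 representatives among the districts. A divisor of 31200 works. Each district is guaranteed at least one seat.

Red 3; Blue 4; Green 2

With modified divisor 31200: modified quotas Red 2.928, Blue 3.080, Green 1.136.
Rounding up: Red 3, Blue 4, Green 2 (total 9).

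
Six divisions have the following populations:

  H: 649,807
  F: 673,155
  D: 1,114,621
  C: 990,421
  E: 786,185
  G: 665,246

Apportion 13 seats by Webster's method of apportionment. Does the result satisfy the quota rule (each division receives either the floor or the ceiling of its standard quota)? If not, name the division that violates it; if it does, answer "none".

none

Standard quotas: H 1.731, F 1.793, D 2.970, C 2.639, E 2.095, G 1.772.
Webster allocation: H 2, F 2, D 3, C 2, E 2, G 2.
Every allocation lies between the lower and upper quota.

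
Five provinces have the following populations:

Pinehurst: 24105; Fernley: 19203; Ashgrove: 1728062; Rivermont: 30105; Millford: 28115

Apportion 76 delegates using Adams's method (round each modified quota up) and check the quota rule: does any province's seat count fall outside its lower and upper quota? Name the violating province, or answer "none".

Standard quotas: Pinehurst 1.001, Fernley 0.798, Ashgrove 71.783, Rivermont 1.251, Millford 1.168.
Adams allocation: Pinehurst 1, Fernley 1, Ashgrove 70, Rivermont 2, Millford 2.
Ashgrove has quota 71.783 (lower 71, upper 72) but receives 70 — outside the quota interval.

Ashgrove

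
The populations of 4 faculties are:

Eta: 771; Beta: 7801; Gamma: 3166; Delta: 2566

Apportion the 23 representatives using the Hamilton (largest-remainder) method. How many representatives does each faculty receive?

Eta 1, Beta 13, Gamma 5, Delta 4

The standard divisor is 14304/23 ≈ 621.913.
Standard quotas: Eta 1.2397, Beta 12.5436, Gamma 5.0907, Delta 4.1260.
Lower quotas: Eta 1, Beta 12, Gamma 5, Delta 4 (sum 22, leaving 1 seat).
Remainders in descending order: Beta 0.5436, Eta 0.2397, Delta 0.1260, Gamma 0.0907.
The surplus seat goes to Beta.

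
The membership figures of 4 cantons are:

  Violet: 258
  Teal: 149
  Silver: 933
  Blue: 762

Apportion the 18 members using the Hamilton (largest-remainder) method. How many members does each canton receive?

The standard divisor is 2102/18 ≈ 116.778.
Standard quotas: Violet 2.209, Teal 1.276, Silver 7.990, Blue 6.525.
Lower quotas: Violet 2, Teal 1, Silver 7, Blue 6 (sum 16, leaving 2 seats).
Remainders in descending order: Silver 0.990, Blue 0.525, Teal 0.276, Violet 0.209.
The surplus seats go to Silver, Blue.

Violet 2, Teal 1, Silver 8, Blue 7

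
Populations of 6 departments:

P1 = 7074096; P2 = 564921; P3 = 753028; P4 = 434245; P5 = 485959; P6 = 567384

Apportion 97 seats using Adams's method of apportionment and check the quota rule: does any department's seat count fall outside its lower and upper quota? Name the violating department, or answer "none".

Standard quotas: P1 69.455, P2 5.546, P3 7.393, P4 4.263, P5 4.771, P6 5.571.
Adams allocation: P1 67, P2 6, P3 8, P4 5, P5 5, P6 6.
P1 has quota 69.455 (lower 69, upper 70) but receives 67 — outside the quota interval.

P1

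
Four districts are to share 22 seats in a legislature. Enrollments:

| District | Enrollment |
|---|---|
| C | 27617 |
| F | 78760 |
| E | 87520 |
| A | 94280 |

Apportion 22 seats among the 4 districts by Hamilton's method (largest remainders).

Total 288177; standard divisor 288177/22 ≈ 13098.955.
Standard quotas: C 2.1083, F 6.0127, E 6.6814, A 7.1975.
Lower quotas: C 2, F 6, E 6, A 7 (sum 21, leaving 1 seat).
Remainders in descending order: E 0.6814, A 0.1975, C 0.1083, F 0.0127.
Largest remainder: E receives the extra seat.

C 2, F 6, E 7, A 7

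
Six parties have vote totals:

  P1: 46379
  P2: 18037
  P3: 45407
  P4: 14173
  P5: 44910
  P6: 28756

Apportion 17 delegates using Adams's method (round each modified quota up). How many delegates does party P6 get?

Standard divisor 197662/17 ≈ 11627.176; standard quotas: P1 3.989, P2 1.551, P3 3.905, P4 1.219, P5 3.863, P6 2.473.
Rounding up gives 4, 2, 4, 2, 4, 3 = 19 seats, so the divisor must be adjusted.
With modified divisor 14700: modified quotas P1 3.155, P2 1.227, P3 3.089, P4 0.964, P5 3.055, P6 1.956.
Rounding up: P1 4, P2 2, P3 4, P4 1, P5 4, P6 2 (total 17).
P6 receives 2.

2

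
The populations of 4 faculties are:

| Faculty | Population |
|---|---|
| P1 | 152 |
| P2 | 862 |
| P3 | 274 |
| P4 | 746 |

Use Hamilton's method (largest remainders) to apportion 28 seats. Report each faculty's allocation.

P1 2, P2 12, P3 4, P4 10

Total 2034; standard divisor 2034/28 ≈ 72.643.
Standard quotas: P1 2.092, P2 11.866, P3 3.772, P4 10.269.
Lower quotas: P1 2, P2 11, P3 3, P4 10 (sum 26, leaving 2 seats).
Remainders in descending order: P2 0.866, P3 0.772, P4 0.269, P1 0.092.
The surplus seats go to P2, P3.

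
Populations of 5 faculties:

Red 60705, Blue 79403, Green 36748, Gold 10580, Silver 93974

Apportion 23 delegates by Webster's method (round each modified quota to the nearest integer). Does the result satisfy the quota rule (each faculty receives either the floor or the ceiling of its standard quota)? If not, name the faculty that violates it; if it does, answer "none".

none

Standard quotas: Red 4.961, Blue 6.490, Green 3.003, Gold 0.865, Silver 7.681.
Webster allocation: Red 5, Blue 6, Green 3, Gold 1, Silver 8.
Every allocation lies between the lower and upper quota.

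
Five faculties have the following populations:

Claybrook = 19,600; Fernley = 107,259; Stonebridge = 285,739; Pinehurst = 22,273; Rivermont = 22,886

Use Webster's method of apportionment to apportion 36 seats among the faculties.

Claybrook 2; Fernley 8; Stonebridge 22; Pinehurst 2; Rivermont 2

Standard divisor 457757/36 ≈ 12715.472; standard quotas: Claybrook 1.541, Fernley 8.435, Stonebridge 22.472, Pinehurst 1.752, Rivermont 1.800.
Rounding to the nearest integer gives Claybrook 2, Fernley 8, Stonebridge 22, Pinehurst 2, Rivermont 2 — total 36, matching the house size, so no adjustment is needed.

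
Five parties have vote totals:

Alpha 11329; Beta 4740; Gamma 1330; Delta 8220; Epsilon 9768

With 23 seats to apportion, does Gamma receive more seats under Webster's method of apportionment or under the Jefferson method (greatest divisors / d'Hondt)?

Webster: Alpha 8, Beta 3, Gamma 1, Delta 5, Epsilon 6.
Jefferson: Alpha 8, Beta 3, Gamma 0, Delta 5, Epsilon 7.
Gamma gets 1 under Webster and 0 under Jefferson.

Webster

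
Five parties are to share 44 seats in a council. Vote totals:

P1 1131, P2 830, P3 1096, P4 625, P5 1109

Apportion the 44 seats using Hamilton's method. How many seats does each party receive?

Standard divisor: 4791 ÷ 44 ≈ 108.886.
Standard quotas: P1 10.387, P2 7.623, P3 10.066, P4 5.740, P5 10.185.
Lower quotas: P1 10, P2 7, P3 10, P4 5, P5 10 (sum 42, leaving 2 seats).
Remainders in descending order: P4 0.740, P2 0.623, P1 0.387, P5 0.185, P3 0.066.
Largest remainders: P4, P2 receive the extra seats.

P1: 10; P2: 8; P3: 10; P4: 6; P5: 10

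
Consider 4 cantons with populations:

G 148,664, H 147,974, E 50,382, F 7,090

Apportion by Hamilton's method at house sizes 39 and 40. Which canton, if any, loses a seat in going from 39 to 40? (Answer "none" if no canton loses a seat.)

At 39 seats: G 16, H 16, E 6, F 1.
At 40 seats: G 17, H 17, E 5, F 1.
E drops from 6 to 5.

E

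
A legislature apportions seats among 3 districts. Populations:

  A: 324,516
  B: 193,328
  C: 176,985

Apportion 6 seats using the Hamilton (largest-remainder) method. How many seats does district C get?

1

The standard divisor is 694829/6 ≈ 115804.833.
Standard quotas: A 2.8023, B 1.6694, C 1.5283.
Lower quotas: A 2, B 1, C 1 (sum 4, leaving 2 seats).
Remainders in descending order: A 0.8023, B 0.6694, C 0.5283.
The surplus seats go to A, B.
C receives 1.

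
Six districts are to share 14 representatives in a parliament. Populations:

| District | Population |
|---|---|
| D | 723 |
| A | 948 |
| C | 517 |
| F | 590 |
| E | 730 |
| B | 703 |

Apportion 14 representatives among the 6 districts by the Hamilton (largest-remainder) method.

Total 4211; standard divisor 4211/14 ≈ 300.786.
Standard quotas: D 2.404, A 3.152, C 1.719, F 1.962, E 2.427, B 2.337.
Lower quotas: D 2, A 3, C 1, F 1, E 2, B 2 (sum 11, leaving 3 seats).
Remainders in descending order: F 0.962, C 0.719, E 0.427, D 0.404, B 0.337, A 0.152.
Largest remainders: F, C, E receive the extra seats.

D 2; A 3; C 2; F 2; E 3; B 2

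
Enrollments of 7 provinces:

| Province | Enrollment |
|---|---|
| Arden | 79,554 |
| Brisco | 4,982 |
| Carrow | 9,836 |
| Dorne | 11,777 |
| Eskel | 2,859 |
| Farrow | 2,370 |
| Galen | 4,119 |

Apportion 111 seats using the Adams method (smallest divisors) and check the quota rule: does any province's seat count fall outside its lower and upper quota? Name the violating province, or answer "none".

Arden

Standard quotas: Arden 76.456, Brisco 4.788, Carrow 9.453, Dorne 11.318, Eskel 2.748, Farrow 2.278, Galen 3.959.
Adams allocation: Arden 75, Brisco 5, Carrow 10, Dorne 11, Eskel 3, Farrow 3, Galen 4.
Arden has quota 76.456 (lower 76, upper 77) but receives 75 — outside the quota interval.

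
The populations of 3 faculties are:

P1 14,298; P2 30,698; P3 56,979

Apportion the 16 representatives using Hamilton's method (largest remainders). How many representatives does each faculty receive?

Standard divisor: 101975 ÷ 16 ≈ 6373.438.
Standard quotas: P1 2.2434, P2 4.8166, P3 8.9401.
Lower quotas: P1 2, P2 4, P3 8 (sum 14, leaving 2 seats).
Remainders in descending order: P3 0.9401, P2 0.8166, P1 0.2434.
Largest remainders: P3, P2 receive the extra seats.

P1 2, P2 5, P3 9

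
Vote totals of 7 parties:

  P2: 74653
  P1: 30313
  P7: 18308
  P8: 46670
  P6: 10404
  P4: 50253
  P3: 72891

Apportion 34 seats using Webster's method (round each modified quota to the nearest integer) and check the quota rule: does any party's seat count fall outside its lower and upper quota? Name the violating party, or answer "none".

none

Standard quotas: P2 8.363, P1 3.396, P7 2.051, P8 5.228, P6 1.166, P4 5.630, P3 8.166.
Webster allocation: P2 9, P1 3, P7 2, P8 5, P6 1, P4 6, P3 8.
Every allocation lies between the lower and upper quota.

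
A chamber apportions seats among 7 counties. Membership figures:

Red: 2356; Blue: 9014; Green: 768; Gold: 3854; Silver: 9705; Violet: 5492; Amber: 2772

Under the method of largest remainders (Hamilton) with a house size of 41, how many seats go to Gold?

5

The standard divisor is 33961/41 ≈ 828.317.
Standard quotas: Red 2.8443, Blue 10.8823, Green 0.9272, Gold 4.6528, Silver 11.7165, Violet 6.6303, Amber 3.3465.
Lower quotas: Red 2, Blue 10, Green 0, Gold 4, Silver 11, Violet 6, Amber 3 (sum 36, leaving 5 seats).
Remainders in descending order: Green 0.9272, Blue 0.8823, Red 0.8443, Silver 0.7165, Gold 0.6528, Violet 0.6303, Amber 0.3465.
Largest remainders: Green, Blue, Red, Silver, Gold receive the extra seats.
Gold receives 5.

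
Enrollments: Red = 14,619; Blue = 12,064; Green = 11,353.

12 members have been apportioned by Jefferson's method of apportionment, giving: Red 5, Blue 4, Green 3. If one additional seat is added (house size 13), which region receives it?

Green

Priority for the next seat is population ÷ (current seats + 1).
Priorities: Red 2436.500, Blue 2412.800, Green 2838.250.
Highest priority: Green.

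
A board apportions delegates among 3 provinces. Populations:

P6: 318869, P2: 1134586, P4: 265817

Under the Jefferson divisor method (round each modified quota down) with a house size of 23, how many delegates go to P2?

Standard divisor 1719272/23 ≈ 74750.957; standard quotas: P6 4.266, P2 15.178, P4 3.556.
Rounding down gives 4, 15, 3 = 22 seats, so the divisor must be adjusted.
With modified divisor 68800: modified quotas P6 4.635, P2 16.491, P4 3.864.
Rounding down: P6 4, P2 16, P4 3 (total 23).
P2 receives 16.

16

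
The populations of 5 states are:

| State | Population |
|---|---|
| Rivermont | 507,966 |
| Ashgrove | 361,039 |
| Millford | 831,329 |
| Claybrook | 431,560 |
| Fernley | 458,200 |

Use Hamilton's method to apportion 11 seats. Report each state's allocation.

The standard divisor is 2590094/11 ≈ 235463.091.
Standard quotas: Rivermont 2.1573, Ashgrove 1.5333, Millford 3.5306, Claybrook 1.8328, Fernley 1.9460.
Lower quotas: Rivermont 2, Ashgrove 1, Millford 3, Claybrook 1, Fernley 1 (sum 8, leaving 3 seats).
Remainders in descending order: Fernley 0.9460, Claybrook 0.8328, Ashgrove 0.5333, Millford 0.5306, Rivermont 0.1573.
Largest remainders: Fernley, Claybrook, Ashgrove receive the extra seats.

Rivermont 2, Ashgrove 2, Millford 3, Claybrook 2, Fernley 2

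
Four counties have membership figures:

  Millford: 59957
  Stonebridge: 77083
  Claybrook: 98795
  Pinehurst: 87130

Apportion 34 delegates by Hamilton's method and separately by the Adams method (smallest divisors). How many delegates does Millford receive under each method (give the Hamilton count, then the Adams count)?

Hamilton: Millford 6, Stonebridge 8, Claybrook 11, Pinehurst 9.
Adams: Millford 7, Stonebridge 8, Claybrook 10, Pinehurst 9.
Millford gets 6 under Hamilton and 7 under Adams.

6 and 7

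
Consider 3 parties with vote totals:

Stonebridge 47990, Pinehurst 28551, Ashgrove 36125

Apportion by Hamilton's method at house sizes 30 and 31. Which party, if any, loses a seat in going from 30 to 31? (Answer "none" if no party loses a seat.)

none

At 30 seats: Stonebridge 13, Pinehurst 7, Ashgrove 10.
At 31 seats: Stonebridge 13, Pinehurst 8, Ashgrove 10.
No party's allocation decreased.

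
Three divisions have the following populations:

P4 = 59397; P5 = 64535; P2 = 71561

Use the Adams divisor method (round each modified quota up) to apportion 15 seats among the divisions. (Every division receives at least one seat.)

Standard divisor 195493/15 ≈ 13032.867; standard quotas: P4 4.557, P5 4.952, P2 5.491.
Rounding up gives 5, 5, 6 = 16 seats, so the divisor must be adjusted.
With modified divisor 14600: modified quotas P4 4.068, P5 4.420, P2 4.901.
Rounding up: P4 5, P5 5, P2 5 (total 15).

P4 5, P5 5, P2 5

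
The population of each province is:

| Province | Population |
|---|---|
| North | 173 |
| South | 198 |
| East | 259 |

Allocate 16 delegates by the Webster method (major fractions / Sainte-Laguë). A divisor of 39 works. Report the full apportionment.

North=4, South=5, East=7

With modified divisor 39: modified quotas North 4.436, South 5.077, East 6.641.
Rounding to the nearest integer: North 4, South 5, East 7 (total 16).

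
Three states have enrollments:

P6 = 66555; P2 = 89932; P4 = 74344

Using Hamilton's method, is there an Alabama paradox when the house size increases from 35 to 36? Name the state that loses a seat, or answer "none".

At 35 seats: P6 10, P2 14, P4 11.
At 36 seats: P6 10, P2 14, P4 12.
No state's allocation decreased.

none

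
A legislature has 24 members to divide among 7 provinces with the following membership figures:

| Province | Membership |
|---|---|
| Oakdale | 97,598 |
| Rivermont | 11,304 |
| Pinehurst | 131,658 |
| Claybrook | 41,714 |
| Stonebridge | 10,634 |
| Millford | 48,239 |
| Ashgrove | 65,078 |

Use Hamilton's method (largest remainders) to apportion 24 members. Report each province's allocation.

Oakdale 6, Rivermont 1, Pinehurst 8, Claybrook 2, Stonebridge 0, Millford 3, Ashgrove 4

The standard divisor is 406225/24 ≈ 16926.042.
Standard quotas: Oakdale 5.7661, Rivermont 0.6678, Pinehurst 7.7784, Claybrook 2.4645, Stonebridge 0.6283, Millford 2.8500, Ashgrove 3.8448.
Lower quotas: Oakdale 5, Rivermont 0, Pinehurst 7, Claybrook 2, Stonebridge 0, Millford 2, Ashgrove 3 (sum 19, leaving 5 seats).
Remainders in descending order: Millford 0.8500, Ashgrove 0.8448, Pinehurst 0.7784, Oakdale 0.7661, Rivermont 0.6678, Stonebridge 0.6283, Claybrook 0.4645.
Largest remainders: Millford, Ashgrove, Pinehurst, Oakdale, Rivermont receive the extra seats.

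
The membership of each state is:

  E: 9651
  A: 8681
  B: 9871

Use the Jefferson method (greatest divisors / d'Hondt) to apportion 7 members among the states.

E 2, A 2, B 3

Standard divisor 28203/7 ≈ 4029; standard quotas: E 2.395, A 2.155, B 2.450.
Rounding down gives 2, 2, 2 = 6 seats, so the divisor must be adjusted.
With modified divisor 3250: modified quotas E 2.970, A 2.671, B 3.037.
Rounding down: E 2, A 2, B 3 (total 7).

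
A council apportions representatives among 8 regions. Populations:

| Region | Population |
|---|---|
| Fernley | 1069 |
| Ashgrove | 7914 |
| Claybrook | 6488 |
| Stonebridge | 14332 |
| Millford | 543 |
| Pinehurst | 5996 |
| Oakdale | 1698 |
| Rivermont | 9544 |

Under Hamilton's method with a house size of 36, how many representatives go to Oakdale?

1

The standard divisor is 47584/36 ≈ 1321.778.
Standard quotas: Fernley 0.8088, Ashgrove 5.9874, Claybrook 4.9085, Stonebridge 10.8430, Millford 0.4108, Pinehurst 4.5363, Oakdale 1.2846, Rivermont 7.2206.
Lower quotas: Fernley 0, Ashgrove 5, Claybrook 4, Stonebridge 10, Millford 0, Pinehurst 4, Oakdale 1, Rivermont 7 (sum 31, leaving 5 seats).
Remainders in descending order: Ashgrove 0.9874, Claybrook 0.9085, Stonebridge 0.8430, Fernley 0.8088, Pinehurst 0.5363, Millford 0.4108, Oakdale 0.2846, Rivermont 0.2206.
Largest remainders: Ashgrove, Claybrook, Stonebridge, Fernley, Pinehurst receive the extra seats.
Oakdale receives 1.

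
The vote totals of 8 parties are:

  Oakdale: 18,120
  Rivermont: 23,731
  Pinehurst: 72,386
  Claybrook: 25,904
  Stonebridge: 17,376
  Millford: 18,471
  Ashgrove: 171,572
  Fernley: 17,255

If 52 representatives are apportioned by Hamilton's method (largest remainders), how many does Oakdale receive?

Total 364815; standard divisor 364815/52 ≈ 7015.673.
Standard quotas: Oakdale 2.5828, Rivermont 3.3826, Pinehurst 10.3178, Claybrook 3.6923, Stonebridge 2.4767, Millford 2.6328, Ashgrove 24.4555, Fernley 2.4595.
Lower quotas: Oakdale 2, Rivermont 3, Pinehurst 10, Claybrook 3, Stonebridge 2, Millford 2, Ashgrove 24, Fernley 2 (sum 48, leaving 4 seats).
Remainders in descending order: Claybrook 0.6923, Millford 0.6328, Oakdale 0.5828, Stonebridge 0.4767, Fernley 0.4595, Ashgrove 0.4555, Rivermont 0.3826, Pinehurst 0.3178.
Largest remainders: Claybrook, Millford, Oakdale, Stonebridge receive the extra seats.
Oakdale receives 3.

3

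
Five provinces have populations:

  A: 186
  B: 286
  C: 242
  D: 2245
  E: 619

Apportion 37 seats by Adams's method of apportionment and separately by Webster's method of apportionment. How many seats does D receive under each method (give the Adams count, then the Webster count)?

22 and 23

Adams: A 2, B 3, C 3, D 22, E 7.
Webster: A 2, B 3, C 3, D 23, E 6.
D gets 22 under Adams and 23 under Webster.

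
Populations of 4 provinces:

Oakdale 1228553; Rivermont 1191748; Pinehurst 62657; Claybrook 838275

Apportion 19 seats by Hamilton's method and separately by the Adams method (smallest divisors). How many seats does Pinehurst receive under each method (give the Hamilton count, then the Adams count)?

Hamilton: Oakdale 7, Rivermont 7, Pinehurst 0, Claybrook 5.
Adams: Oakdale 7, Rivermont 6, Pinehurst 1, Claybrook 5.
Pinehurst gets 0 under Hamilton and 1 under Adams.

0 and 1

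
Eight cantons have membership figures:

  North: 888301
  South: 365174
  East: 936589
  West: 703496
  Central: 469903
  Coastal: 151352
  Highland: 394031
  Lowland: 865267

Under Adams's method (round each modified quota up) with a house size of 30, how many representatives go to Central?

Standard divisor 4774113/30 ≈ 159137.1; standard quotas: North 5.582, South 2.295, East 5.885, West 4.421, Central 2.953, Coastal 0.951, Highland 2.476, Lowland 5.437.
Rounding up gives 6, 3, 6, 5, 3, 1, 3, 6 = 33 seats, so the divisor must be adjusted.
With modified divisor 180100: modified quotas North 4.932, South 2.028, East 5.200, West 3.906, Central 2.609, Coastal 0.840, Highland 2.188, Lowland 4.804.
Rounding up: North 5, South 3, East 6, West 4, Central 3, Coastal 1, Highland 3, Lowland 5 (total 30).
Central receives 3.

3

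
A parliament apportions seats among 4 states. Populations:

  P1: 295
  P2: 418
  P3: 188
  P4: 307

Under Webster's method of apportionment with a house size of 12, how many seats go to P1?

Standard divisor 1208/12 ≈ 100.667; standard quotas: P1 2.930, P2 4.152, P3 1.868, P4 3.050.
Rounding to the nearest integer gives P1 3, P2 4, P3 2, P4 3 — total 12, matching the house size, so no adjustment is needed.
P1 receives 3.

3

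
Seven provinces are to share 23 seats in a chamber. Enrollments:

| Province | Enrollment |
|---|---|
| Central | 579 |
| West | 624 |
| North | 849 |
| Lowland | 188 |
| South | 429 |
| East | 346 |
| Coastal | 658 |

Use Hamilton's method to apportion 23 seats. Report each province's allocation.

Central=4; West=4; North=5; Lowland=1; South=3; East=2; Coastal=4

The standard divisor is 3673/23 ≈ 159.696.
Standard quotas: Central 3.626, West 3.907, North 5.316, Lowland 1.177, South 2.686, East 2.167, Coastal 4.120.
Lower quotas: Central 3, West 3, North 5, Lowland 1, South 2, East 2, Coastal 4 (sum 20, leaving 3 seats).
Remainders in descending order: West 0.907, South 0.686, Central 0.626, North 0.316, Lowland 0.177, East 0.167, Coastal 0.120.
Largest remainders: West, South, Central receive the extra seats.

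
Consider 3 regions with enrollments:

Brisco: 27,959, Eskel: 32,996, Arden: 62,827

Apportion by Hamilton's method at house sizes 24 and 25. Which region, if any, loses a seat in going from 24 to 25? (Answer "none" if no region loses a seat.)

At 24 seats: Brisco 6, Eskel 6, Arden 12.
At 25 seats: Brisco 5, Eskel 7, Arden 13.
Brisco drops from 6 to 5.

Brisco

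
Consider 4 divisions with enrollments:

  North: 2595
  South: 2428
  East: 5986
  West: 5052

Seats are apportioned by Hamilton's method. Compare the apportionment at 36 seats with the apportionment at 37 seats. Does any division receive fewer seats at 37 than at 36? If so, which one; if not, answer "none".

At 36 seats: North 6, South 6, East 13, West 11.
At 37 seats: North 6, South 5, East 14, West 12.
South drops from 6 to 5.

South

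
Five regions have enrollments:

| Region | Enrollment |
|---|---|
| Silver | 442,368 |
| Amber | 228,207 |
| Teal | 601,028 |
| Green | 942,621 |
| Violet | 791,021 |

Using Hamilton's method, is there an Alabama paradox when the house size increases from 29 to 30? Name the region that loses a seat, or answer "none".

none

At 29 seats: Silver 4, Amber 2, Teal 6, Green 9, Violet 8.
At 30 seats: Silver 5, Amber 2, Teal 6, Green 9, Violet 8.
No region's allocation decreased.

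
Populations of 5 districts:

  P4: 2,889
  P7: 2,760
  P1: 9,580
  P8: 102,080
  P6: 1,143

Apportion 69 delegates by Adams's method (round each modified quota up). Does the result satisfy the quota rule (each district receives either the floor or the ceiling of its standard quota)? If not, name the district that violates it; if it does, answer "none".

P8

Standard quotas: P4 1.683, P7 1.608, P1 5.580, P8 59.463, P6 0.666.
Adams allocation: P4 2, P7 2, P1 6, P8 58, P6 1.
P8 has quota 59.463 (lower 59, upper 60) but receives 58 — outside the quota interval.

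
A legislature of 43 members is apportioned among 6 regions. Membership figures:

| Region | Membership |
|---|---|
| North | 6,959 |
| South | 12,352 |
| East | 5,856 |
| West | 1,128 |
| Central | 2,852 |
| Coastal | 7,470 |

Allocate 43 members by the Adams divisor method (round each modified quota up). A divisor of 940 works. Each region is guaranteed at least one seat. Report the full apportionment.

With modified divisor 940: modified quotas North 7.403, South 13.140, East 6.230, West 1.200, Central 3.034, Coastal 7.947.
Rounding up: North 8, South 14, East 7, West 2, Central 4, Coastal 8 (total 43).

North: 8, South: 14, East: 7, West: 2, Central: 4, Coastal: 8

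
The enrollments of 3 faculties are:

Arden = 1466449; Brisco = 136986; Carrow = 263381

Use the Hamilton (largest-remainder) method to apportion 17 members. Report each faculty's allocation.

Standard divisor: 1866816 ÷ 17 ≈ 109812.706.
Standard quotas: Arden 13.3541, Brisco 1.2475, Carrow 2.3985.
Lower quotas: Arden 13, Brisco 1, Carrow 2 (sum 16, leaving 1 seat).
Remainders in descending order: Carrow 0.3985, Arden 0.3541, Brisco 0.2475.
The surplus seat goes to Carrow.

Arden=13, Brisco=1, Carrow=3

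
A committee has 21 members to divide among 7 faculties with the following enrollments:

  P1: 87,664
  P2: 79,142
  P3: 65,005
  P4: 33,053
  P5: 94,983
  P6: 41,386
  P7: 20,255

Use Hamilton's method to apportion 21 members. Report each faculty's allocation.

Standard divisor: 421488 ÷ 21 ≈ 20070.857.
Standard quotas: P1 4.3677, P2 3.9431, P3 3.2388, P4 1.6468, P5 4.7324, P6 2.0620, P7 1.0092.
Lower quotas: P1 4, P2 3, P3 3, P4 1, P5 4, P6 2, P7 1 (sum 18, leaving 3 seats).
Remainders in descending order: P2 0.9431, P5 0.7324, P4 0.6468, P1 0.3677, P3 0.2388, P6 0.0620, P7 0.0092.
The surplus seats go to P2, P5, P4.

P1: 4; P2: 4; P3: 3; P4: 2; P5: 5; P6: 2; P7: 1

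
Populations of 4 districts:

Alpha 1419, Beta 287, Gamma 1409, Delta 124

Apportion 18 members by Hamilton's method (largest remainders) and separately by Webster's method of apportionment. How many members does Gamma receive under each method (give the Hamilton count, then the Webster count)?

8 and 7

Hamilton: Alpha 8, Beta 1, Gamma 8, Delta 1.
Webster: Alpha 8, Beta 2, Gamma 7, Delta 1.
Gamma gets 8 under Hamilton and 7 under Webster.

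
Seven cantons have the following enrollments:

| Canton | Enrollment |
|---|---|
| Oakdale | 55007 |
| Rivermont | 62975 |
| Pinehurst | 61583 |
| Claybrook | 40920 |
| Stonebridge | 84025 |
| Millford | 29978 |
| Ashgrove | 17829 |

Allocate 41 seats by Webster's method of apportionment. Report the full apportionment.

Oakdale 6, Rivermont 7, Pinehurst 7, Claybrook 5, Stonebridge 10, Millford 4, Ashgrove 2

Standard divisor 352317/41 ≈ 8593.098; standard quotas: Oakdale 6.401, Rivermont 7.329, Pinehurst 7.167, Claybrook 4.762, Stonebridge 9.778, Millford 3.489, Ashgrove 2.075.
Rounding to the nearest integer gives 6, 7, 7, 5, 10, 3, 2 = 40 seats, so the divisor must be adjusted.
With modified divisor 8500: modified quotas Oakdale 6.471, Rivermont 7.409, Pinehurst 7.245, Claybrook 4.814, Stonebridge 9.885, Millford 3.527, Ashgrove 2.098.
Rounding to the nearest integer: Oakdale 6, Rivermont 7, Pinehurst 7, Claybrook 5, Stonebridge 10, Millford 4, Ashgrove 2 (total 41).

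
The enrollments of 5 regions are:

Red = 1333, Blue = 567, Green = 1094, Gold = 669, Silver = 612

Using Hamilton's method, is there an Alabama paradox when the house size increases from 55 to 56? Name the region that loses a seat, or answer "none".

At 55 seats: Red 17, Blue 7, Green 14, Gold 9, Silver 8.
At 56 seats: Red 18, Blue 7, Green 14, Gold 9, Silver 8.
No region's allocation decreased.

none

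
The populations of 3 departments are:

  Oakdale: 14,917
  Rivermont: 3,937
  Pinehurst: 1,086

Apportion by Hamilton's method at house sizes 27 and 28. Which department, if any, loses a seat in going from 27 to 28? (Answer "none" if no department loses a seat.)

At 27 seats: Oakdale 20, Rivermont 5, Pinehurst 2.
At 28 seats: Oakdale 21, Rivermont 6, Pinehurst 1.
Pinehurst drops from 2 to 1.

Pinehurst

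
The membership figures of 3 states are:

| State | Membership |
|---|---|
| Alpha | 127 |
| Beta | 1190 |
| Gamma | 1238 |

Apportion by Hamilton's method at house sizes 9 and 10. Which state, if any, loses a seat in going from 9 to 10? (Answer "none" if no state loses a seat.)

At 9 seats: Alpha 1, Beta 4, Gamma 4.
At 10 seats: Alpha 0, Beta 5, Gamma 5.
Alpha drops from 1 to 0.

Alpha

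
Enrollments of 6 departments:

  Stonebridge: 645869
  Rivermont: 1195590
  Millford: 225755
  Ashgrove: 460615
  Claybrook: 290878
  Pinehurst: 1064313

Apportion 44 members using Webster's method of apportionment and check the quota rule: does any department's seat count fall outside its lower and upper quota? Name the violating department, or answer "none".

Standard quotas: Stonebridge 7.319, Rivermont 13.548, Millford 2.558, Ashgrove 5.219, Claybrook 3.296, Pinehurst 12.060.
Webster allocation: Stonebridge 7, Rivermont 14, Millford 3, Ashgrove 5, Claybrook 3, Pinehurst 12.
Every allocation lies between the lower and upper quota.

none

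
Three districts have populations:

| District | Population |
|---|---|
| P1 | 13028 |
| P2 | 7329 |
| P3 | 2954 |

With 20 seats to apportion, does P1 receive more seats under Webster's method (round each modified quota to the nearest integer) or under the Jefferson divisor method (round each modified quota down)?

Jefferson

Webster: P1 11, P2 6, P3 3.
Jefferson: P1 12, P2 6, P3 2.
P1 gets 11 under Webster and 12 under Jefferson.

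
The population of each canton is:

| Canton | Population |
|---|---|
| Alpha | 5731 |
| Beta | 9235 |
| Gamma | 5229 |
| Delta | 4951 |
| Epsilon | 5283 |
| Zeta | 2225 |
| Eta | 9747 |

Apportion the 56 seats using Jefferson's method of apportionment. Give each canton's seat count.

Standard divisor 42401/56 ≈ 757.161; standard quotas: Alpha 7.569, Beta 12.197, Gamma 6.906, Delta 6.539, Epsilon 6.977, Zeta 2.939, Eta 12.873.
Rounding down gives 7, 12, 6, 6, 6, 2, 12 = 51 seats, so the divisor must be adjusted.
With modified divisor 713: modified quotas Alpha 8.038, Beta 12.952, Gamma 7.334, Delta 6.944, Epsilon 7.410, Zeta 3.121, Eta 13.670.
Rounding down: Alpha 8, Beta 12, Gamma 7, Delta 6, Epsilon 7, Zeta 3, Eta 13 (total 56).

Alpha=8, Beta=12, Gamma=7, Delta=6, Epsilon=7, Zeta=3, Eta=13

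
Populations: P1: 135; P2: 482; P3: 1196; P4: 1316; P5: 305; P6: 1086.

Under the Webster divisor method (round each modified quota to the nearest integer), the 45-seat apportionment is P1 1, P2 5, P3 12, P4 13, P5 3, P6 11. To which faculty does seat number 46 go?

Priority for the next seat is population ÷ (current seats + 0.5).
Priorities: P1 90.000, P2 87.636, P3 95.680, P4 97.481, P5 87.143, P6 94.435.
Highest priority: P4.

P4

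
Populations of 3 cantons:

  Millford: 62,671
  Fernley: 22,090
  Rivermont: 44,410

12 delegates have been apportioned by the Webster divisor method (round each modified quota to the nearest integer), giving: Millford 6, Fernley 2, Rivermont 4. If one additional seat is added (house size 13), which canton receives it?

Rivermont

Priority for the next seat is population ÷ (current seats + 0.5).
Priorities: Millford 9641.692, Fernley 8836.000, Rivermont 9868.889.
Highest priority: Rivermont.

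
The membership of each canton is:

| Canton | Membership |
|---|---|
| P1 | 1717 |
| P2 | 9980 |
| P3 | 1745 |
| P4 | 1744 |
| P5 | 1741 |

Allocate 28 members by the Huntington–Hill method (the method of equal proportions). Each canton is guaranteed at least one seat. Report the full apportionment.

With divisor 625: modified quotas P1 2.747, P2 15.968, P3 2.792, P4 2.790, P5 2.786.
Geometric-mean thresholds: P1 √(2·3)=2.449, P2 √(15·16)=15.492, P3 √(2·3)=2.449, P4 √(2·3)=2.449, P5 √(2·3)=2.449.
Each quota rounded against its threshold gives P1 3, P2 16, P3 3, P4 3, P5 3 (total 28).

P1=3, P2=16, P3=3, P4=3, P5=3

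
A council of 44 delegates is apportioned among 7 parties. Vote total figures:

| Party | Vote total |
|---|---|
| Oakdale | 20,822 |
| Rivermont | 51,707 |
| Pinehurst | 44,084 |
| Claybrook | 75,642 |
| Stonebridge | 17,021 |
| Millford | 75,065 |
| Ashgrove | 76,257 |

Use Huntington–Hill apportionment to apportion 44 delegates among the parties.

With divisor 8043: modified quotas Oakdale 2.589, Rivermont 6.429, Pinehurst 5.481, Claybrook 9.405, Stonebridge 2.116, Millford 9.333, Ashgrove 9.481.
Geometric-mean thresholds: Oakdale √(2·3)=2.449, Rivermont √(6·7)=6.481, Pinehurst √(5·6)=5.477, Claybrook √(9·10)=9.487, Stonebridge √(2·3)=2.449, Millford √(9·10)=9.487, Ashgrove √(9·10)=9.487.
Each quota rounded against its threshold gives Oakdale 3, Rivermont 6, Pinehurst 6, Claybrook 9, Stonebridge 2, Millford 9, Ashgrove 9 (total 44).

Oakdale 3; Rivermont 6; Pinehurst 6; Claybrook 9; Stonebridge 2; Millford 9; Ashgrove 9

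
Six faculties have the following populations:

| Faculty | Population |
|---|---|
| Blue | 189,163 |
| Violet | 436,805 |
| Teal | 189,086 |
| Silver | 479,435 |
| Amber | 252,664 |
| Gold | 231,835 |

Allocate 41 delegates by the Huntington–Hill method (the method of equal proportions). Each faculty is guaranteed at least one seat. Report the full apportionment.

Blue 4, Violet 10, Teal 4, Silver 11, Amber 6, Gold 6

With divisor 42313: modified quotas Blue 4.471, Violet 10.323, Teal 4.469, Silver 11.331, Amber 5.971, Gold 5.479.
Geometric-mean thresholds: Blue √(4·5)=4.472, Violet √(10·11)=10.488, Teal √(4·5)=4.472, Silver √(11·12)=11.489, Amber √(5·6)=5.477, Gold √(5·6)=5.477.
Each quota rounded against its threshold gives Blue 4, Violet 10, Teal 4, Silver 11, Amber 6, Gold 6 (total 41).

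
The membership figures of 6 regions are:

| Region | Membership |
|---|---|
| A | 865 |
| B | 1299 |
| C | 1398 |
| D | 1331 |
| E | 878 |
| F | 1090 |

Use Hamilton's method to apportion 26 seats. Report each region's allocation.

A 3; B 5; C 5; D 5; E 4; F 4

Total 6861; standard divisor 6861/26 ≈ 263.885.
Standard quotas: A 3.278, B 4.923, C 5.298, D 5.044, E 3.327, F 4.131.
Lower quotas: A 3, B 4, C 5, D 5, E 3, F 4 (sum 24, leaving 2 seats).
Remainders in descending order: B 0.923, E 0.327, C 0.298, A 0.278, F 0.131, D 0.044.
The surplus seats go to B, E.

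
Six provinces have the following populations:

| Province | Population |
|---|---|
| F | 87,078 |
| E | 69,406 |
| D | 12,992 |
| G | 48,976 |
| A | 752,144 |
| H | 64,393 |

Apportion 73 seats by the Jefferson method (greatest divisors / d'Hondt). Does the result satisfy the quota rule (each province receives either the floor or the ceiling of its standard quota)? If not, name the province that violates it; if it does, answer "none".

A

Standard quotas: F 6.142, E 4.895, D 0.916, G 3.454, A 53.050, H 4.542.
Jefferson allocation: F 6, E 5, D 0, G 3, A 55, H 4.
A has quota 53.050 (lower 53, upper 54) but receives 55 — outside the quota interval.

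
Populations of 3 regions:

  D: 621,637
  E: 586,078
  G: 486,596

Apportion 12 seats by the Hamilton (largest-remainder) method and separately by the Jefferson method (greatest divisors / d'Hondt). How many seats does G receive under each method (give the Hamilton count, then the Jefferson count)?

4 and 3

Hamilton: D 4, E 4, G 4.
Jefferson: D 5, E 4, G 3.
G gets 4 under Hamilton and 3 under Jefferson.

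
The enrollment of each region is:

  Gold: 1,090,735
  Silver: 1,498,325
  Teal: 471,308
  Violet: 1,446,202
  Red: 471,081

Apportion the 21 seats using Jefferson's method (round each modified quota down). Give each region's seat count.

Gold 5; Silver 6; Teal 2; Violet 6; Red 2

Standard divisor 4977651/21 ≈ 237031; standard quotas: Gold 4.602, Silver 6.321, Teal 1.988, Violet 6.101, Red 1.987.
Rounding down gives 4, 6, 1, 6, 1 = 18 seats, so the divisor must be adjusted.
With modified divisor 216100: modified quotas Gold 5.047, Silver 6.933, Teal 2.181, Violet 6.692, Red 2.180.
Rounding down: Gold 5, Silver 6, Teal 2, Violet 6, Red 2 (total 21).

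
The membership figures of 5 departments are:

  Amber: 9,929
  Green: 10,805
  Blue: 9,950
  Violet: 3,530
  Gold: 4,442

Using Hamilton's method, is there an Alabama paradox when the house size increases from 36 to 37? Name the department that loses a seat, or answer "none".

Violet

At 36 seats: Amber 9, Green 10, Blue 9, Violet 4, Gold 4.
At 37 seats: Amber 10, Green 10, Blue 10, Violet 3, Gold 4.
Violet drops from 4 to 3.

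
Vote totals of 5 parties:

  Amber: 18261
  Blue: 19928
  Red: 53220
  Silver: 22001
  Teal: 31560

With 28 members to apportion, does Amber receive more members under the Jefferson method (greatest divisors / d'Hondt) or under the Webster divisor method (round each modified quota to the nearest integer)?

Jefferson: Amber 3, Blue 4, Red 11, Silver 4, Teal 6.
Webster: Amber 4, Blue 4, Red 10, Silver 4, Teal 6.
Amber gets 3 under Jefferson and 4 under Webster.

Webster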